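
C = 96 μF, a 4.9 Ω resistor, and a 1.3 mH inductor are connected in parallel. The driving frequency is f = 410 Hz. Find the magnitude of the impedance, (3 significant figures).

ω = 2πf = 2576 rad/s
X_L = ωL = 3.35 Ω
X_C = 1/(ωC) = 4.04 Ω
Parallel: admittances add. Y = 1/R + 1/(jωL) + jωC
Y = (0.204 − j0.0513) S
|Y| = 0.210 S → |Z| = 1/|Y| = 4.75 Ω, ∠Z = −∠Y = 14.1°

4.75 Ω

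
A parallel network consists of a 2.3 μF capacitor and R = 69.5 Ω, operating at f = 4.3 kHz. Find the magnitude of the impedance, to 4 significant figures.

15.68 Ω

ω = 2πf = 27020 rad/s
X_C = 1/(ωC) = 16.09 Ω
Parallel: admittances add. Y = 1/R + jωC
Y = (0.01439 + j0.06214) S
|Y| = 0.06378 S → |Z| = 1/|Y| = 15.68 Ω, ∠Z = −∠Y = -76.96°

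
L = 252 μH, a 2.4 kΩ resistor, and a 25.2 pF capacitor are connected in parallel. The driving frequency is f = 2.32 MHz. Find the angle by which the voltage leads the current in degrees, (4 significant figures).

-12.86°

ω = 2πf = 1.458e+07 rad/s
X_L = ωL = 3673 Ω
X_C = 1/(ωC) = 2722 Ω
Parallel: admittances add. Y = 1/R + 1/(jωL) + jωC
Y = (0.0004167 + j9.511e-05) S
|Y| = 0.0004274 S → |Z| = 1/|Y| = 2340 Ω, ∠Z = −∠Y = -12.86°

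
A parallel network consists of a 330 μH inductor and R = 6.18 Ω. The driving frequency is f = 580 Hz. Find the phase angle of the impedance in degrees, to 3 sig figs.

79.0°

ω = 2πf = 3644 rad/s
X_L = ωL = 1.20 Ω
Parallel: admittances add. Y = 1/R + 1/(jωL)
Y = (0.162 − j0.832) S
|Y| = 0.847 S → |Z| = 1/|Y| = 1.18 Ω, ∠Z = −∠Y = 79.0°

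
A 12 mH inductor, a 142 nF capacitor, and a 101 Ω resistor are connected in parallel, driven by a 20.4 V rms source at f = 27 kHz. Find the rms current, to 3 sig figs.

ω = 2πf = 169600 rad/s
X_L = ωL = 2040 Ω
X_C = 1/(ωC) = 41.5 Ω
Parallel: admittances add. Y = 1/R + 1/(jωL) + jωC
Y = (0.00990 + j0.0236) S
|Y| = 0.0256 S → |Z| = 1/|Y| = 39.1 Ω, ∠Z = −∠Y = -67.2°
I = V/|Z| = 20.4/39.1 = 522 mA

522 mA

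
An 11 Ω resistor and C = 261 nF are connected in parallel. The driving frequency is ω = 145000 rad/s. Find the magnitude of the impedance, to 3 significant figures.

X_C = 1/(ωC) = 26.4 Ω
Parallel: admittances add. Y = 1/R + jωC
Y = (0.0909 + j0.0378) S
|Y| = 0.0985 S → |Z| = 1/|Y| = 10.2 Ω, ∠Z = −∠Y = -22.6°

10.2 Ω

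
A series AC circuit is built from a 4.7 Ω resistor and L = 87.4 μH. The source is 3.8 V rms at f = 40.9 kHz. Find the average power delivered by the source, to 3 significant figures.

ω = 2πf = 257000 rad/s
X_L = ωL = 22.5 Ω
Z = 4.70 + j22.5 Ω
|Z| = √(4.70² + 22.5²) = 22.9 Ω
∠Z = arctan(22.5/4.70) = 78.2°
I = V/|Z| = 166 mA
P = VI cos φ = 3.8 × 0.166 × cos(78.2°) = 129 mW

129 mW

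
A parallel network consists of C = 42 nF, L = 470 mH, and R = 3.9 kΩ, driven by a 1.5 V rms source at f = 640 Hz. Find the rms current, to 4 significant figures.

ω = 2πf = 4021 rad/s
X_L = ωL = 1890 Ω
X_C = 1/(ωC) = 5921 Ω
Parallel: admittances add. Y = 1/R + 1/(jωL) + jωC
Y = (0.0002564 − j0.0003602) S
|Y| = 0.0004422 S → |Z| = 1/|Y| = 2262 Ω, ∠Z = −∠Y = 54.56°
I = V/|Z| = 1.5/2262 = 663.2 μA

663.2 μA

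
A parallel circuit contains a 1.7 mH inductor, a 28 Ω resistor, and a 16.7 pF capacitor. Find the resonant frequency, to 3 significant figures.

945 kHz

ω₀ = 1/√(LC) = 1/√(0.0017 × 1.67e-11) = 5.935e+06 rad/s
f₀ = ω₀/(2π) = 945 kHz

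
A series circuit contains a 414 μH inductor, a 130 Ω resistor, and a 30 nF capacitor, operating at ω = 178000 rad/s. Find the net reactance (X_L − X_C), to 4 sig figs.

X_L = ωL = 73.69 Ω
X_C = 1/(ωC) = 187.3 Ω
X = 73.69 − 187.3 = -113.6 Ω

-113.6 Ω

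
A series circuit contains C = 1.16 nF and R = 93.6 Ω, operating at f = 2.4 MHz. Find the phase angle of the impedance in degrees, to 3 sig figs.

ω = 2πf = 1.508e+07 rad/s
X_C = 1/(ωC) = 57.2 Ω
Z = 93.6 − j57.2 Ω
|Z| = √(93.6² + 57.2²) = 110 Ω
∠Z = arctan(-57.2/93.6) = -31.4°

-31.4°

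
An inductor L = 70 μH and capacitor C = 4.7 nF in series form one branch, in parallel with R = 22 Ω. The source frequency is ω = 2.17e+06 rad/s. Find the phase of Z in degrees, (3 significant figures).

22.2°

X_L = ωL = 152 Ω
X_C = 1/(ωC) = 98.0 Ω
Branch 1: Z₁ = R = 22.0 Ω
Branch 2 (series LC): Z₂ = j(X_L − X_C) = j53.9 Ω
Parallel: Z = Z₁Z₂/(Z₁+Z₂), |Z| = 20.4 Ω, ∠Z = 22.2°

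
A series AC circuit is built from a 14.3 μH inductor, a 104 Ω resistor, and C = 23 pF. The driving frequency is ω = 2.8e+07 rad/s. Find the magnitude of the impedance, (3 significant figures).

X_L = ωL = 400 Ω
X_C = 1/(ωC) = 1550 Ω
Net reactance X = X_L − X_C = -1150 Ω
Z = 104 − j1150 Ω
|Z| = √(104² + 1150²) = 1160 Ω

1160 Ω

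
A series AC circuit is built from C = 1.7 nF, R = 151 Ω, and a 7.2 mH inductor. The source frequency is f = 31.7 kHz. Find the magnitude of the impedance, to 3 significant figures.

1530 Ω

ω = 2πf = 199200 rad/s
X_L = ωL = 1430 Ω
X_C = 1/(ωC) = 2950 Ω
Net reactance X = X_L − X_C = -1520 Ω
Z = 151 − j1520 Ω
|Z| = √(151² + 1520²) = 1530 Ω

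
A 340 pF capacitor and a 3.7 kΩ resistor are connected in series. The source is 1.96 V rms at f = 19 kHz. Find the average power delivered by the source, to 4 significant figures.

22.90 μW

ω = 2πf = 119400 rad/s
X_C = 1/(ωC) = 24640 Ω
Z = 3700 − j24640 Ω
|Z| = √(3700² + 24640²) = 24910 Ω
∠Z = arctan(-24640/3700) = -81.46°
I = V/|Z| = 78.67 μA
P = VI cos φ = 1.96 × 7.867e-05 × cos(-81.46°) = 22.90 μW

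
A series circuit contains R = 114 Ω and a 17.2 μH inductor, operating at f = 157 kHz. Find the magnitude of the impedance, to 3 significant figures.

115 Ω

ω = 2πf = 986500 rad/s
X_L = ωL = 17.0 Ω
Z = 114 + j17.0 Ω
|Z| = √(114² + 17.0²) = 115 Ω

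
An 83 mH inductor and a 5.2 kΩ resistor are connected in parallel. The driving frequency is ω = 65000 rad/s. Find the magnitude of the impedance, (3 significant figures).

3740 Ω

X_L = ωL = 5400 Ω
Parallel: admittances add. Y = 1/R + 1/(jωL)
Y = (0.000192 − j0.000185) S
|Y| = 0.000267 S → |Z| = 1/|Y| = 3740 Ω, ∠Z = −∠Y = 43.9°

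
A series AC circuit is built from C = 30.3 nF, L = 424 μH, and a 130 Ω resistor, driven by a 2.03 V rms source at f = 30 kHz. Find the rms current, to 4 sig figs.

12.60 mA

ω = 2πf = 188500 rad/s
X_L = ωL = 79.92 Ω
X_C = 1/(ωC) = 175.1 Ω
Net reactance X = X_L − X_C = -95.17 Ω
Z = 130.0 − j95.17 Ω
|Z| = √(130.0² + 95.17²) = 161.1 Ω
I = V/|Z| = 2.03/161.1 = 12.60 mA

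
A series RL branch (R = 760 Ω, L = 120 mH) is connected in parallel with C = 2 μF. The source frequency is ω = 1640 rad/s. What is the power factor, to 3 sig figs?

0.384

X_L = ωL = 197 Ω
X_C = 1/(ωC) = 305 Ω
Branch 1 (R+jX_L): Z₁ = 760 + j197 Ω, |Z₁| = 785 Ω
Branch 2 (−jX_C): Z₂ = −j305 Ω
Parallel: Z = Z₁Z₂/(Z₁+Z₂), |Z| = 312 Ω, ∠Z = -67.4°
cos φ = cos(-67.4°) = 0.384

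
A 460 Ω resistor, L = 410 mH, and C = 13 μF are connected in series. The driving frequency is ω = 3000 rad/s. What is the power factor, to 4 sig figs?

X_L = ωL = 1230 Ω
X_C = 1/(ωC) = 25.64 Ω
Net reactance X = X_L − X_C = 1204 Ω
Z = 460.0 + j1204 Ω
|Z| = √(460.0² + 1204²) = 1289 Ω
∠Z = arctan(1204/460.0) = 69.10°
cos φ = cos(69.10°) = 0.3568

0.3568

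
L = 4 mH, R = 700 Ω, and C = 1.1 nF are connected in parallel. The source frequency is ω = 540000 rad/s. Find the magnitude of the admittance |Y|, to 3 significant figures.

X_L = ωL = 2160 Ω
X_C = 1/(ωC) = 1680 Ω
Parallel: admittances add. Y = 1/R + 1/(jωL) + jωC
Y = (0.00143 + j0.000131) S
|Y| = 0.00143 S → |Z| = 1/|Y| = 697 Ω, ∠Z = −∠Y = -5.24°

1.43 mS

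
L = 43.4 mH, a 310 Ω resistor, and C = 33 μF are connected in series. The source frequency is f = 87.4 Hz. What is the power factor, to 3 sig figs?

0.995

ω = 2πf = 549.2 rad/s
X_L = ωL = 23.8 Ω
X_C = 1/(ωC) = 55.2 Ω
Net reactance X = X_L − X_C = -31.3 Ω
Z = 310 − j31.3 Ω
|Z| = √(310² + 31.3²) = 312 Ω
∠Z = arctan(-31.3/310) = -5.77°
cos φ = cos(-5.77°) = 0.995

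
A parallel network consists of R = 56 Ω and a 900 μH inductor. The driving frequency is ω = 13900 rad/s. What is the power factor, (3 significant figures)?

X_L = ωL = 12.5 Ω
Parallel: admittances add. Y = 1/R + 1/(jωL)
Y = (0.0179 − j0.0799) S
|Y| = 0.0819 S → |Z| = 1/|Y| = 12.2 Ω, ∠Z = −∠Y = 77.4°
cos φ = cos(77.4°) = 0.218

0.218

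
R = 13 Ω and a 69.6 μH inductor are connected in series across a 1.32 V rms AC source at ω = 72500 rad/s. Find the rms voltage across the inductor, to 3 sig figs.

0.478 V

X_L = ωL = 5.05 Ω
Z = 13.0 + j5.05 Ω
|Z| = √(13.0² + 5.05²) = 13.9 Ω
I = V/|Z| = 94.7 mA
V_L = I·|Z_L| = 0.0947 × 5.05 = 0.478 V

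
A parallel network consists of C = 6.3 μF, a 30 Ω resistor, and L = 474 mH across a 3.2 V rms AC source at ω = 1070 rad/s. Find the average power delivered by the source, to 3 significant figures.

341 mW

X_L = ωL = 507 Ω
X_C = 1/(ωC) = 148 Ω
Parallel: admittances add. Y = 1/R + 1/(jωL) + jωC
Y = (0.0333 + j0.00477) S
|Y| = 0.0337 S → |Z| = 1/|Y| = 29.7 Ω, ∠Z = −∠Y = -8.14°
I = V/|Z| = 108 mA
P = VI cos φ = 3.2 × 0.108 × cos(-8.14°) = 341 mW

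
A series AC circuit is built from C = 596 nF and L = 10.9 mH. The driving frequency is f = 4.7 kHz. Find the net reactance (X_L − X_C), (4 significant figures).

265.1 Ω

ω = 2πf = 29530 rad/s
X_L = ωL = 321.9 Ω
X_C = 1/(ωC) = 56.82 Ω
X = 321.9 − 56.82 = 265.1 Ω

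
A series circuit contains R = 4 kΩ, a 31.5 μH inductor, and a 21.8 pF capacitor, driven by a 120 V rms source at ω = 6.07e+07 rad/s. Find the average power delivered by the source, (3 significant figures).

3.32 W

X_L = ωL = 1910 Ω
X_C = 1/(ωC) = 756 Ω
Net reactance X = X_L − X_C = 1160 Ω
Z = 4000 + j1160 Ω
|Z| = √(4000² + 1160²) = 4160 Ω
∠Z = arctan(1160/4000) = 16.1°
I = V/|Z| = 28.8 mA
P = VI cos φ = 120 × 0.0288 × cos(16.1°) = 3.32 W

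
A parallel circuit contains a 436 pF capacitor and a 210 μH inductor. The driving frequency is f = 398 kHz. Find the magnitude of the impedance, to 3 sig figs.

ω = 2πf = 2.501e+06 rad/s
X_L = ωL = 525 Ω
X_C = 1/(ωC) = 917 Ω
Parallel: admittances add. Y = 1/(jωL) + jωC
Y = (0 − j0.000814) S
|Y| = 0.000814 S → |Z| = 1/|Y| = 1230 Ω, ∠Z = −∠Y = 90.0°

1230 Ω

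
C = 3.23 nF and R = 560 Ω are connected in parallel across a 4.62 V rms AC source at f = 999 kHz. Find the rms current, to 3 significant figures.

ω = 2πf = 6.277e+06 rad/s
X_C = 1/(ωC) = 49.3 Ω
Parallel: admittances add. Y = 1/R + jωC
Y = (0.00179 + j0.0203) S
|Y| = 0.0204 S → |Z| = 1/|Y| = 49.1 Ω, ∠Z = −∠Y = -85.0°
I = V/|Z| = 4.62/49.1 = 94.0 mA

94.0 mA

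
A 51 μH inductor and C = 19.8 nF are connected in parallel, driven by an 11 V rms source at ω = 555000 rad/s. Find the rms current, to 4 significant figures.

267.7 mA

X_L = ωL = 28.30 Ω
X_C = 1/(ωC) = 91.00 Ω
Parallel: admittances add. Y = 1/(jωL) + jωC
Y = (0 − j0.02434) S
|Y| = 0.02434 S → |Z| = 1/|Y| = 41.08 Ω, ∠Z = −∠Y = 90.00°
I = V/|Z| = 11/41.08 = 267.7 mA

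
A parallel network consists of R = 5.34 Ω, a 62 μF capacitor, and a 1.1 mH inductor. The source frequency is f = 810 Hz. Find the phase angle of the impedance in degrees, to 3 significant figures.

ω = 2πf = 5089 rad/s
X_L = ωL = 5.60 Ω
X_C = 1/(ωC) = 3.17 Ω
Parallel: admittances add. Y = 1/R + 1/(jωL) + jωC
Y = (0.187 + j0.137) S
|Y| = 0.232 S → |Z| = 1/|Y| = 4.31 Ω, ∠Z = −∠Y = -36.2°

-36.2°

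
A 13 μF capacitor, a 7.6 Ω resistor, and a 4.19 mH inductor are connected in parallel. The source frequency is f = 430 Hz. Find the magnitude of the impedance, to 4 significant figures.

7.046 Ω

ω = 2πf = 2702 rad/s
X_L = ωL = 11.32 Ω
X_C = 1/(ωC) = 28.47 Ω
Parallel: admittances add. Y = 1/R + 1/(jωL) + jωC
Y = (0.1316 − j0.05321) S
|Y| = 0.1419 S → |Z| = 1/|Y| = 7.046 Ω, ∠Z = −∠Y = 22.02°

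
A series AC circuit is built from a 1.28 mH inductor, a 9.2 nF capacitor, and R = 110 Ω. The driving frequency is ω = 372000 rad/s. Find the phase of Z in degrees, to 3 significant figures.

59.1°

X_L = ωL = 476 Ω
X_C = 1/(ωC) = 292 Ω
Net reactance X = X_L − X_C = 184 Ω
Z = 110 + j184 Ω
|Z| = √(110² + 184²) = 214 Ω
∠Z = arctan(184/110) = 59.1°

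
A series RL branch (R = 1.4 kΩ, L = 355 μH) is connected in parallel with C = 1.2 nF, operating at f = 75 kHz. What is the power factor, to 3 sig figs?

0.826

ω = 2πf = 471200 rad/s
X_L = ωL = 167 Ω
X_C = 1/(ωC) = 1770 Ω
Branch 1 (R+jX_L): Z₁ = 1400 + j167 Ω, |Z₁| = 1410 Ω
Branch 2 (−jX_C): Z₂ = −j1770 Ω
Parallel: Z = Z₁Z₂/(Z₁+Z₂), |Z| = 1170 Ω, ∠Z = -34.4°
cos φ = cos(-34.4°) = 0.826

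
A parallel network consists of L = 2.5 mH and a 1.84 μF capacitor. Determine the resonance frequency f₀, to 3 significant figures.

ω₀ = 1/√(LC) = 1/√(0.0025 × 1.84e-06) = 14740 rad/s
f₀ = ω₀/(2π) = 2.35 kHz

2.35 kHz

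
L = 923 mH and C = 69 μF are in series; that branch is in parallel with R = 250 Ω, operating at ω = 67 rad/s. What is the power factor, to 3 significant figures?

X_L = ωL = 61.8 Ω
X_C = 1/(ωC) = 216 Ω
Branch 1: Z₁ = R = 250 Ω
Branch 2 (series LC): Z₂ = j(X_L − X_C) = −j154 Ω
Parallel: Z = Z₁Z₂/(Z₁+Z₂), |Z| = 131 Ω, ∠Z = -58.3°
cos φ = cos(-58.3°) = 0.526

0.526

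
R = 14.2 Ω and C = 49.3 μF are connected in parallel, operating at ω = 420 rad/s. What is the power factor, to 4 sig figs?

X_C = 1/(ωC) = 48.30 Ω
Parallel: admittances add. Y = 1/R + jωC
Y = (0.07042 + j0.02071) S
|Y| = 0.07340 S → |Z| = 1/|Y| = 13.62 Ω, ∠Z = −∠Y = -16.38°
cos φ = cos(-16.38°) = 0.9594

0.9594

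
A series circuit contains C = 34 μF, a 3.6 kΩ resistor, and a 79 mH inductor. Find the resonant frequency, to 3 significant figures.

97.1 Hz

ω₀ = 1/√(LC) = 1/√(0.079 × 3.4e-05) = 610.2 rad/s
f₀ = ω₀/(2π) = 97.1 Hz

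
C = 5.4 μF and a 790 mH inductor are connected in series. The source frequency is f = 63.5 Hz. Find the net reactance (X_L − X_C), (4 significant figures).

ω = 2πf = 399.0 rad/s
X_L = ωL = 315.2 Ω
X_C = 1/(ωC) = 464.1 Ω
X = 315.2 − 464.1 = -148.9 Ω

-148.9 Ω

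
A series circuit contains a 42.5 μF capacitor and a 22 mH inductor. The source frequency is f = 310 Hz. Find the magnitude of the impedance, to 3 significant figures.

ω = 2πf = 1948 rad/s
X_L = ωL = 42.9 Ω
X_C = 1/(ωC) = 12.1 Ω
Net reactance X = X_L − X_C = 30.8 Ω
Z = j30.8 Ω
|Z| = √(0² + 30.8²) = 30.8 Ω

30.8 Ω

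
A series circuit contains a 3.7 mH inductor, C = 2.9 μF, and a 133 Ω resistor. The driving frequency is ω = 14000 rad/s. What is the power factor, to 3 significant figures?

0.980

X_L = ωL = 51.8 Ω
X_C = 1/(ωC) = 24.6 Ω
Net reactance X = X_L − X_C = 27.2 Ω
Z = 133 + j27.2 Ω
|Z| = √(133² + 27.2²) = 136 Ω
∠Z = arctan(27.2/133) = 11.5°
cos φ = cos(11.5°) = 0.980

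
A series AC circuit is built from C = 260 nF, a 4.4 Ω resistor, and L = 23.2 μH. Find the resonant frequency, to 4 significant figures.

ω₀ = 1/√(LC) = 1/√(2.32e-05 × 2.6e-07) = 407200 rad/s
f₀ = ω₀/(2π) = 64.80 kHz

64.80 kHz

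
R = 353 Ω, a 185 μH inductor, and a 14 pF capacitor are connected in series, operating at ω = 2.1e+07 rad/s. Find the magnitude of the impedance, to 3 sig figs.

599 Ω

X_L = ωL = 3880 Ω
X_C = 1/(ωC) = 3400 Ω
Net reactance X = X_L − X_C = 484 Ω
Z = 353 + j484 Ω
|Z| = √(353² + 484²) = 599 Ω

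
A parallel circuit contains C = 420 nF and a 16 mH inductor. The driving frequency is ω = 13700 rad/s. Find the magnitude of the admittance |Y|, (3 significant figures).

1.19 mS

X_L = ωL = 219 Ω
X_C = 1/(ωC) = 174 Ω
Parallel: admittances add. Y = 1/(jωL) + jωC
Y = (0 + j0.00119) S
|Y| = 0.00119 S → |Z| = 1/|Y| = 839 Ω, ∠Z = −∠Y = -90.0°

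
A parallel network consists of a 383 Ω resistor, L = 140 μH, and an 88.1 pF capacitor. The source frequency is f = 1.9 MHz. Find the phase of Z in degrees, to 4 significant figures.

-9.852°

ω = 2πf = 1.194e+07 rad/s
X_L = ωL = 1671 Ω
X_C = 1/(ωC) = 950.8 Ω
Parallel: admittances add. Y = 1/R + 1/(jωL) + jωC
Y = (0.002611 + j0.0004534) S
|Y| = 0.002650 S → |Z| = 1/|Y| = 377.4 Ω, ∠Z = −∠Y = -9.852°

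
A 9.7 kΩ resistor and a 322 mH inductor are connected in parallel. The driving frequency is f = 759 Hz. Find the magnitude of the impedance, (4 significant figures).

1517 Ω

ω = 2πf = 4769 rad/s
X_L = ωL = 1536 Ω
Parallel: admittances add. Y = 1/R + 1/(jωL)
Y = (0.0001031 − j0.0006512) S
|Y| = 0.0006593 S → |Z| = 1/|Y| = 1517 Ω, ∠Z = −∠Y = 81.00°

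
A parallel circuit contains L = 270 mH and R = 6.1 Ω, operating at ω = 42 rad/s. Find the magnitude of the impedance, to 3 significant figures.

5.37 Ω

X_L = ωL = 11.3 Ω
Parallel: admittances add. Y = 1/R + 1/(jωL)
Y = (0.164 − j0.0882) S
|Y| = 0.186 S → |Z| = 1/|Y| = 5.37 Ω, ∠Z = −∠Y = 28.3°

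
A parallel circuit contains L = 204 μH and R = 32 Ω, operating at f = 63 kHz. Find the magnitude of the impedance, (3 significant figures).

ω = 2πf = 395800 rad/s
X_L = ωL = 80.8 Ω
Parallel: admittances add. Y = 1/R + 1/(jωL)
Y = (0.0312 − j0.0124) S
|Y| = 0.0336 S → |Z| = 1/|Y| = 29.7 Ω, ∠Z = −∠Y = 21.6°

29.7 Ω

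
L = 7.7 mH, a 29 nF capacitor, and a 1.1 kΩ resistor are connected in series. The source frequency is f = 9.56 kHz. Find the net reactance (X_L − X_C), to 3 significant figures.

-112 Ω

ω = 2πf = 60070 rad/s
X_L = ωL = 463 Ω
X_C = 1/(ωC) = 574 Ω
X = 463 − 574 = -112 Ω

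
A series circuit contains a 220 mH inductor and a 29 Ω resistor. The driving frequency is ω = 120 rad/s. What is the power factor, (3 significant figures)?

X_L = ωL = 26.4 Ω
Z = 29.0 + j26.4 Ω
|Z| = √(29.0² + 26.4²) = 39.2 Ω
∠Z = arctan(26.4/29.0) = 42.3°
cos φ = cos(42.3°) = 0.739

0.739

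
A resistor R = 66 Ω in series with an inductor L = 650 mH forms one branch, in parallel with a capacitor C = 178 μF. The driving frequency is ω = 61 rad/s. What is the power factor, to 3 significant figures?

0.936

X_L = ωL = 39.6 Ω
X_C = 1/(ωC) = 92.1 Ω
Branch 1 (R+jX_L): Z₁ = 66.0 + j39.6 Ω, |Z₁| = 77.0 Ω
Branch 2 (−jX_C): Z₂ = −j92.1 Ω
Parallel: Z = Z₁Z₂/(Z₁+Z₂), |Z| = 84.1 Ω, ∠Z = -20.5°
cos φ = cos(-20.5°) = 0.936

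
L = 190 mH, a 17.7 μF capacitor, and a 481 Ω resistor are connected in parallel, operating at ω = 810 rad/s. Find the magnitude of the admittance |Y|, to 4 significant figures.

X_L = ωL = 153.9 Ω
X_C = 1/(ωC) = 69.75 Ω
Parallel: admittances add. Y = 1/R + 1/(jωL) + jωC
Y = (0.002079 + j0.007839) S
|Y| = 0.008110 S → |Z| = 1/|Y| = 123.3 Ω, ∠Z = −∠Y = -75.15°

8.110 mS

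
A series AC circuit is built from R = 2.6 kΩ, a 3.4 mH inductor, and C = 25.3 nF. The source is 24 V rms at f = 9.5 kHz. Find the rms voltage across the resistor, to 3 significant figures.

ω = 2πf = 59690 rad/s
X_L = ωL = 203 Ω
X_C = 1/(ωC) = 662 Ω
Net reactance X = X_L − X_C = -459 Ω
Z = 2600 − j459 Ω
|Z| = √(2600² + 459²) = 2640 Ω
I = V/|Z| = 9.09 mA
V_R = I·|Z_R| = 0.00909 × 2600 = 23.6 V

23.6 V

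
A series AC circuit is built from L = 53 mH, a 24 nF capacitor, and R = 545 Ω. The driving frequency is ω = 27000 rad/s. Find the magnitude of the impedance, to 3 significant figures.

556 Ω

X_L = ωL = 1430 Ω
X_C = 1/(ωC) = 1540 Ω
Net reactance X = X_L − X_C = -112 Ω
Z = 545 − j112 Ω
|Z| = √(545² + 112²) = 556 Ω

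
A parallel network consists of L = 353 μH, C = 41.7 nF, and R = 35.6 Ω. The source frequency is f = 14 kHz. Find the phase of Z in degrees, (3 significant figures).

ω = 2πf = 87960 rad/s
X_L = ωL = 31.1 Ω
X_C = 1/(ωC) = 273 Ω
Parallel: admittances add. Y = 1/R + 1/(jωL) + jωC
Y = (0.0281 − j0.0285) S
|Y| = 0.0400 S → |Z| = 1/|Y| = 25.0 Ω, ∠Z = −∠Y = 45.5°

45.5°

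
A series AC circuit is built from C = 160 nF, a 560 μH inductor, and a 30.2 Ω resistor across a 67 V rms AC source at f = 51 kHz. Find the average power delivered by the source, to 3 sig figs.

5.12 W

ω = 2πf = 320400 rad/s
X_L = ωL = 179 Ω
X_C = 1/(ωC) = 19.5 Ω
Net reactance X = X_L − X_C = 160 Ω
Z = 30.2 + j160 Ω
|Z| = √(30.2² + 160²) = 163 Ω
∠Z = arctan(160/30.2) = 79.3°
I = V/|Z| = 412 mA
P = VI cos φ = 67 × 0.412 × cos(79.3°) = 5.12 W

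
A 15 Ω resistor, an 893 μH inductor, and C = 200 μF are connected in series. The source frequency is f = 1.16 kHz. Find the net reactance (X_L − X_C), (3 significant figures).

5.82 Ω

ω = 2πf = 7288 rad/s
X_L = ωL = 6.51 Ω
X_C = 1/(ωC) = 0.686 Ω
X = 6.51 − 0.686 = 5.82 Ω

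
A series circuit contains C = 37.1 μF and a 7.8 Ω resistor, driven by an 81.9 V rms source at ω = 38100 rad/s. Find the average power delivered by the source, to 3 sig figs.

853 W

X_C = 1/(ωC) = 0.707 Ω
Z = 7.80 − j0.707 Ω
|Z| = √(7.80² + 0.707²) = 7.83 Ω
∠Z = arctan(-0.707/7.80) = -5.18°
I = V/|Z| = 10.5 A
P = VI cos φ = 81.9 × 10.5 × cos(-5.18°) = 853 W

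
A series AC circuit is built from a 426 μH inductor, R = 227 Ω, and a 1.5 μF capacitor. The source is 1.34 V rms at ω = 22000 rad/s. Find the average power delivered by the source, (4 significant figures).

7.843 mW

X_L = ωL = 9.372 Ω
X_C = 1/(ωC) = 30.30 Ω
Net reactance X = X_L − X_C = -20.93 Ω
Z = 227.0 − j20.93 Ω
|Z| = √(227.0² + 20.93²) = 228.0 Ω
∠Z = arctan(-20.93/227.0) = -5.268°
I = V/|Z| = 5.878 mA
P = VI cos φ = 1.34 × 0.005878 × cos(-5.268°) = 7.843 mW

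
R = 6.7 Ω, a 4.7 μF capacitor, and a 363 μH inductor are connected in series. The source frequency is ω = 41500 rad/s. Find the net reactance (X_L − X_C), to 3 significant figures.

9.94 Ω

X_L = ωL = 15.1 Ω
X_C = 1/(ωC) = 5.13 Ω
X = 15.1 − 5.13 = 9.94 Ω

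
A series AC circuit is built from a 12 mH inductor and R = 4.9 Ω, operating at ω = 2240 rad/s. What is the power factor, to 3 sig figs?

0.179

X_L = ωL = 26.9 Ω
Z = 4.90 + j26.9 Ω
|Z| = √(4.90² + 26.9²) = 27.3 Ω
∠Z = arctan(26.9/4.90) = 79.7°
cos φ = cos(79.7°) = 0.179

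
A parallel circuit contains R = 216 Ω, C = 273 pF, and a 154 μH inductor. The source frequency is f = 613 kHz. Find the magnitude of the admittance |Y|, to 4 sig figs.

4.673 mS

ω = 2πf = 3.852e+06 rad/s
X_L = ωL = 593.1 Ω
X_C = 1/(ωC) = 951.0 Ω
Parallel: admittances add. Y = 1/R + 1/(jωL) + jωC
Y = (0.004630 − j0.0006344) S
|Y| = 0.004673 S → |Z| = 1/|Y| = 214.0 Ω, ∠Z = −∠Y = 7.803°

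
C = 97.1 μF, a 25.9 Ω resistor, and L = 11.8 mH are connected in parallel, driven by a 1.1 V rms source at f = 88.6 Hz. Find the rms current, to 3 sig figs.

ω = 2πf = 556.7 rad/s
X_L = ωL = 6.57 Ω
X_C = 1/(ωC) = 18.5 Ω
Parallel: admittances add. Y = 1/R + 1/(jωL) + jωC
Y = (0.0386 − j0.0982) S
|Y| = 0.105 S → |Z| = 1/|Y| = 9.48 Ω, ∠Z = −∠Y = 68.5°
I = V/|Z| = 1.1/9.48 = 116 mA

116 mA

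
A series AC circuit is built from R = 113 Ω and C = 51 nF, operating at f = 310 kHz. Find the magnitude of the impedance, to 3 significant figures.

ω = 2πf = 1.948e+06 rad/s
X_C = 1/(ωC) = 10.1 Ω
Z = 113 − j10.1 Ω
|Z| = √(113² + 10.1²) = 113 Ω

113 Ω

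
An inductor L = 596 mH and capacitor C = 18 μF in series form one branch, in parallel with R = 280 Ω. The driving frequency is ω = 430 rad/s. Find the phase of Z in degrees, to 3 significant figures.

65.6°

X_L = ωL = 256 Ω
X_C = 1/(ωC) = 129 Ω
Branch 1: Z₁ = R = 280 Ω
Branch 2 (series LC): Z₂ = j(X_L − X_C) = j127 Ω
Parallel: Z = Z₁Z₂/(Z₁+Z₂), |Z| = 116 Ω, ∠Z = 65.6°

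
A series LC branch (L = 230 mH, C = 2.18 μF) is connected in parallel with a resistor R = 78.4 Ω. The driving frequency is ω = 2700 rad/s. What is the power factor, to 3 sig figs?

X_L = ωL = 621 Ω
X_C = 1/(ωC) = 170 Ω
Branch 1: Z₁ = R = 78.4 Ω
Branch 2 (series LC): Z₂ = j(X_L − X_C) = j451 Ω
Parallel: Z = Z₁Z₂/(Z₁+Z₂), |Z| = 77.2 Ω, ∠Z = 9.86°
cos φ = cos(9.86°) = 0.985

0.985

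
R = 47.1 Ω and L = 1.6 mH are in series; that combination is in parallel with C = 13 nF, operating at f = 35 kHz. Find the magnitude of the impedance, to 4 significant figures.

2634 Ω

ω = 2πf = 219900 rad/s
X_L = ωL = 351.9 Ω
X_C = 1/(ωC) = 349.8 Ω
Branch 1 (R+jX_L): Z₁ = 47.10 + j351.9 Ω, |Z₁| = 355.0 Ω
Branch 2 (−jX_C): Z₂ = −j349.8 Ω
Parallel: Z = Z₁Z₂/(Z₁+Z₂), |Z| = 2634 Ω, ∠Z = -10.14°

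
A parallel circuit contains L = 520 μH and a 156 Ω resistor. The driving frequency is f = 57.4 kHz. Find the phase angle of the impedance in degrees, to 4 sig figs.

39.75°

ω = 2πf = 360700 rad/s
X_L = ωL = 187.5 Ω
Parallel: admittances add. Y = 1/R + 1/(jωL)
Y = (0.006410 − j0.005332) S
|Y| = 0.008338 S → |Z| = 1/|Y| = 119.9 Ω, ∠Z = −∠Y = 39.75°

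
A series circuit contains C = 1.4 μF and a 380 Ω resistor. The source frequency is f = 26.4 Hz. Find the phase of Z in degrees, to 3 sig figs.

ω = 2πf = 165.9 rad/s
X_C = 1/(ωC) = 4310 Ω
Z = 380 − j4310 Ω
|Z| = √(380² + 4310²) = 4320 Ω
∠Z = arctan(-4310/380) = -85.0°

-85.0°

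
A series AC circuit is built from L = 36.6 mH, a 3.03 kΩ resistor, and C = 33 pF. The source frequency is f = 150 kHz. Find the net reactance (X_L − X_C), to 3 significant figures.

2340 Ω

ω = 2πf = 942500 rad/s
X_L = ωL = 34500 Ω
X_C = 1/(ωC) = 32200 Ω
X = 34500 − 32200 = 2340 Ω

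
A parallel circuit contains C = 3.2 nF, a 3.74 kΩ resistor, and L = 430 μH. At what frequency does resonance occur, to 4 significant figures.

ω₀ = 1/√(LC) = 1/√(0.00043 × 3.2e-09) = 852500 rad/s
f₀ = ω₀/(2π) = 135.7 kHz

135.7 kHz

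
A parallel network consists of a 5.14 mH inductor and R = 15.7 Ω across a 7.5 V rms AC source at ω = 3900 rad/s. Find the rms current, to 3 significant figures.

X_L = ωL = 20.0 Ω
Parallel: admittances add. Y = 1/R + 1/(jωL)
Y = (0.0637 − j0.0499) S
|Y| = 0.0809 S → |Z| = 1/|Y| = 12.4 Ω, ∠Z = −∠Y = 38.1°
I = V/|Z| = 7.5/12.4 = 607 mA

607 mA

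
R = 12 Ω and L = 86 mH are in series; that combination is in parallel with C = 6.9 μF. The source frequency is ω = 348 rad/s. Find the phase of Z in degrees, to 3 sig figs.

X_L = ωL = 29.9 Ω
X_C = 1/(ωC) = 416 Ω
Branch 1 (R+jX_L): Z₁ = 12.0 + j29.9 Ω, |Z₁| = 32.2 Ω
Branch 2 (−jX_C): Z₂ = −j416 Ω
Parallel: Z = Z₁Z₂/(Z₁+Z₂), |Z| = 34.7 Ω, ∠Z = 66.4°

66.4°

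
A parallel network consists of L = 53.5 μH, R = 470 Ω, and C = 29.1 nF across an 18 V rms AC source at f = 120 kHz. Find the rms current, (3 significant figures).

64.0 mA

ω = 2πf = 754000 rad/s
X_L = ωL = 40.3 Ω
X_C = 1/(ωC) = 45.6 Ω
Parallel: admittances add. Y = 1/R + 1/(jωL) + jωC
Y = (0.00213 − j0.00285) S
|Y| = 0.00356 S → |Z| = 1/|Y| = 281 Ω, ∠Z = −∠Y = 53.3°
I = V/|Z| = 18/281 = 64.0 mA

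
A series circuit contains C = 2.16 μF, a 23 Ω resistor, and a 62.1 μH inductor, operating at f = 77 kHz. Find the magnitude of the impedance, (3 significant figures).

37.1 Ω

ω = 2πf = 483800 rad/s
X_L = ωL = 30.0 Ω
X_C = 1/(ωC) = 0.957 Ω
Net reactance X = X_L − X_C = 29.1 Ω
Z = 23.0 + j29.1 Ω
|Z| = √(23.0² + 29.1²) = 37.1 Ω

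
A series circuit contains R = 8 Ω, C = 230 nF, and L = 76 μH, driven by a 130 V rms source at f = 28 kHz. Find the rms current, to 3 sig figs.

9.37 A

ω = 2πf = 175900 rad/s
X_L = ωL = 13.4 Ω
X_C = 1/(ωC) = 24.7 Ω
Net reactance X = X_L − X_C = -11.3 Ω
Z = 8.00 − j11.3 Ω
|Z| = √(8.00² + 11.3²) = 13.9 Ω
I = V/|Z| = 130/13.9 = 9.37 A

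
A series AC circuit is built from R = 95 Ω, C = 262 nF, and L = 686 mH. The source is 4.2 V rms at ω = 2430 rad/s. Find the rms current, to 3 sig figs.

31.1 mA

X_L = ωL = 1670 Ω
X_C = 1/(ωC) = 1570 Ω
Net reactance X = X_L − X_C = 96.3 Ω
Z = 95.0 + j96.3 Ω
|Z| = √(95.0² + 96.3²) = 135 Ω
I = V/|Z| = 4.2/135 = 31.1 mA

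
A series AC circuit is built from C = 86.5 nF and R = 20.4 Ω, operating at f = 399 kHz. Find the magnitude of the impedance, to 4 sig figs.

ω = 2πf = 2.507e+06 rad/s
X_C = 1/(ωC) = 4.611 Ω
Z = 20.40 − j4.611 Ω
|Z| = √(20.40² + 4.611²) = 20.91 Ω

20.91 Ω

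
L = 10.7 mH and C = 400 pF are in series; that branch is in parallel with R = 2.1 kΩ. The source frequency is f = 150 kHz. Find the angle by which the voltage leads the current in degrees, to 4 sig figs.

15.78°

ω = 2πf = 942500 rad/s
X_L = ωL = 10080 Ω
X_C = 1/(ωC) = 2653 Ω
Branch 1: Z₁ = R = 2100 Ω
Branch 2 (series LC): Z₂ = j(X_L − X_C) = j7432 Ω
Parallel: Z = Z₁Z₂/(Z₁+Z₂), |Z| = 2021 Ω, ∠Z = 15.78°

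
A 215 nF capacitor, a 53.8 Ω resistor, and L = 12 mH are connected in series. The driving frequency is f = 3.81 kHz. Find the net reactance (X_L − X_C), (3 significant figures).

93.0 Ω

ω = 2πf = 23940 rad/s
X_L = ωL = 287 Ω
X_C = 1/(ωC) = 194 Ω
X = 287 − 194 = 93.0 Ω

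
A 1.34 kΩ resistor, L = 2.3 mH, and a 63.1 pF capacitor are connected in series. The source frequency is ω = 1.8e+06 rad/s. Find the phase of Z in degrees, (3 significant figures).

-74.0°

X_L = ωL = 4140 Ω
X_C = 1/(ωC) = 8800 Ω
Net reactance X = X_L − X_C = -4660 Ω
Z = 1340 − j4660 Ω
|Z| = √(1340² + 4660²) = 4850 Ω
∠Z = arctan(-4660/1340) = -74.0°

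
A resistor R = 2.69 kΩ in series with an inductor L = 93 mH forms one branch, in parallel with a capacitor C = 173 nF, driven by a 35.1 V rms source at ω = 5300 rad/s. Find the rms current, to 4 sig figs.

32.43 mA

X_L = ωL = 492.9 Ω
X_C = 1/(ωC) = 1091 Ω
Branch 1 (R+jX_L): Z₁ = 2690 + j492.9 Ω, |Z₁| = 2735 Ω
Branch 2 (−jX_C): Z₂ = −j1091 Ω
Parallel: Z = Z₁Z₂/(Z₁+Z₂), |Z| = 1082 Ω, ∠Z = -67.09°
I = V/|Z| = 35.1/1082 = 32.43 mA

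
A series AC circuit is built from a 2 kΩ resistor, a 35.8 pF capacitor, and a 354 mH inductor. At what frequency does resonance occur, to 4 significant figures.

44.71 kHz

ω₀ = 1/√(LC) = 1/√(0.354 × 3.58e-11) = 280900 rad/s
f₀ = ω₀/(2π) = 44.71 kHz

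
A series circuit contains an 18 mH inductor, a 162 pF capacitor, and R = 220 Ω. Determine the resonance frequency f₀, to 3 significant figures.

ω₀ = 1/√(LC) = 1/√(0.018 × 1.62e-10) = 585600 rad/s
f₀ = ω₀/(2π) = 93.2 kHz

93.2 kHz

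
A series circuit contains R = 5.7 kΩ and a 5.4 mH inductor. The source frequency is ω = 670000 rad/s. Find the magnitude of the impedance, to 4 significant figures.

X_L = ωL = 3618 Ω
Z = 5700 + j3618 Ω
|Z| = √(5700² + 3618²) = 6751 Ω

6751 Ω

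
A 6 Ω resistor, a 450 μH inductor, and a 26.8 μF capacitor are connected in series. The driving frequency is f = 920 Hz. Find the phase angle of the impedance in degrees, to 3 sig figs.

ω = 2πf = 5781 rad/s
X_L = ωL = 2.60 Ω
X_C = 1/(ωC) = 6.46 Ω
Net reactance X = X_L − X_C = -3.85 Ω
Z = 6.00 − j3.85 Ω
|Z| = √(6.00² + 3.85²) = 7.13 Ω
∠Z = arctan(-3.85/6.00) = -32.7°

-32.7°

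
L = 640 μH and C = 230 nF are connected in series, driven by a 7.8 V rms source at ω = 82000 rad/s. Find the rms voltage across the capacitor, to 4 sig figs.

762.7 V

X_L = ωL = 52.48 Ω
X_C = 1/(ωC) = 53.02 Ω
Net reactance X = X_L − X_C = -0.5423 Ω
Z = − j0.5423 Ω
|Z| = √(0² + 0.5423²) = 0.5423 Ω
I = V/|Z| = 14.38 A
V_C = I·|Z_C| = 14.38 × 53.02 = 762.7 V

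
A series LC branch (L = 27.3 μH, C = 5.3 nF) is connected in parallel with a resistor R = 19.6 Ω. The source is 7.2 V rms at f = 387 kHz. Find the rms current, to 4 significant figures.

739.8 mA

ω = 2πf = 2.432e+06 rad/s
X_L = ωL = 66.38 Ω
X_C = 1/(ωC) = 77.59 Ω
Branch 1: Z₁ = R = 19.60 Ω
Branch 2 (series LC): Z₂ = j(X_L − X_C) = −j11.21 Ω
Parallel: Z = Z₁Z₂/(Z₁+Z₂), |Z| = 9.732 Ω, ∠Z = -60.23°
I = V/|Z| = 7.2/9.732 = 739.8 mA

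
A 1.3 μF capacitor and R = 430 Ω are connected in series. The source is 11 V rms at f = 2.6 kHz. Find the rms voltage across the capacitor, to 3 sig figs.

1.20 V

ω = 2πf = 16340 rad/s
X_C = 1/(ωC) = 47.1 Ω
Z = 430 − j47.1 Ω
|Z| = √(430² + 47.1²) = 433 Ω
I = V/|Z| = 25.4 mA
V_C = I·|Z_C| = 0.0254 × 47.1 = 1.20 V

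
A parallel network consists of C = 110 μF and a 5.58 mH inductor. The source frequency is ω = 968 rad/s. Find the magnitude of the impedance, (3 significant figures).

12.7 Ω

X_L = ωL = 5.40 Ω
X_C = 1/(ωC) = 9.39 Ω
Parallel: admittances add. Y = 1/(jωL) + jωC
Y = (0 − j0.0787) S
|Y| = 0.0787 S → |Z| = 1/|Y| = 12.7 Ω, ∠Z = −∠Y = 90.0°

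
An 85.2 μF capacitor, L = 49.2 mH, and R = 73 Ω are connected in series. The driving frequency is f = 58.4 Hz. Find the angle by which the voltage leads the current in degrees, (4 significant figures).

ω = 2πf = 366.9 rad/s
X_L = ωL = 18.05 Ω
X_C = 1/(ωC) = 31.99 Ω
Net reactance X = X_L − X_C = -13.93 Ω
Z = 73.00 − j13.93 Ω
|Z| = √(73.00² + 13.93²) = 74.32 Ω
∠Z = arctan(-13.93/73.00) = -10.81°

-10.81°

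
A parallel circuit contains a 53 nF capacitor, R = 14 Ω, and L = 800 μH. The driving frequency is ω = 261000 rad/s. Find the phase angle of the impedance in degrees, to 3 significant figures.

X_L = ωL = 209 Ω
X_C = 1/(ωC) = 72.3 Ω
Parallel: admittances add. Y = 1/R + 1/(jωL) + jωC
Y = (0.0714 + j0.00904) S
|Y| = 0.0720 S → |Z| = 1/|Y| = 13.9 Ω, ∠Z = −∠Y = -7.22°

-7.22°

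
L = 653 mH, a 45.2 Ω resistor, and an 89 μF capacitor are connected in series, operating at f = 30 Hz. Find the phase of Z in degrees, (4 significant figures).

54.55°

ω = 2πf = 188.5 rad/s
X_L = ωL = 123.1 Ω
X_C = 1/(ωC) = 59.61 Ω
Net reactance X = X_L − X_C = 63.48 Ω
Z = 45.20 + j63.48 Ω
|Z| = √(45.20² + 63.48²) = 77.93 Ω
∠Z = arctan(63.48/45.20) = 54.55°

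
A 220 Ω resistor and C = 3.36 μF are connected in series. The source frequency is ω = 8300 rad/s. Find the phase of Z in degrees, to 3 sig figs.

X_C = 1/(ωC) = 35.9 Ω
Z = 220 − j35.9 Ω
|Z| = √(220² + 35.9²) = 223 Ω
∠Z = arctan(-35.9/220) = -9.26°

-9.26°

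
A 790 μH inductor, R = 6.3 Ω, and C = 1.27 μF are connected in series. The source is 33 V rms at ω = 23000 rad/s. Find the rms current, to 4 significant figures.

X_L = ωL = 18.17 Ω
X_C = 1/(ωC) = 34.23 Ω
Net reactance X = X_L − X_C = -16.06 Ω
Z = 6.300 − j16.06 Ω
|Z| = √(6.300² + 16.06²) = 17.26 Ω
I = V/|Z| = 33/17.26 = 1.912 A

1.912 A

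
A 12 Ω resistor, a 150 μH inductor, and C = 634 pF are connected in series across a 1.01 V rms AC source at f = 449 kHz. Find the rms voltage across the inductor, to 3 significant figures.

ω = 2πf = 2.821e+06 rad/s
X_L = ωL = 423 Ω
X_C = 1/(ωC) = 559 Ω
Net reactance X = X_L − X_C = -136 Ω
Z = 12.0 − j136 Ω
|Z| = √(12.0² + 136²) = 136 Ω
I = V/|Z| = 7.40 mA
V_L = I·|Z_L| = 0.00740 × 423 = 3.13 V

3.13 V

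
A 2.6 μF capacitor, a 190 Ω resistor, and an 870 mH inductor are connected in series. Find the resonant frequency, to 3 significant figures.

ω₀ = 1/√(LC) = 1/√(0.87 × 2.6e-06) = 664.9 rad/s
f₀ = ω₀/(2π) = 106 Hz

106 Hz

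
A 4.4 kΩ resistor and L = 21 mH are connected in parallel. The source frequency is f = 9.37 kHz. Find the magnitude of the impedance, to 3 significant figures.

1190 Ω

ω = 2πf = 58870 rad/s
X_L = ωL = 1240 Ω
Parallel: admittances add. Y = 1/R + 1/(jωL)
Y = (0.000227 − j0.000809) S
|Y| = 0.000840 S → |Z| = 1/|Y| = 1190 Ω, ∠Z = −∠Y = 74.3°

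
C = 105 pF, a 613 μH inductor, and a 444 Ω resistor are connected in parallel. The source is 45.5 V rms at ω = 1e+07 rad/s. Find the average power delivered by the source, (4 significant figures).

X_L = ωL = 6130 Ω
X_C = 1/(ωC) = 952.4 Ω
Parallel: admittances add. Y = 1/R + 1/(jωL) + jωC
Y = (0.002252 + j0.0008869) S
|Y| = 0.002421 S → |Z| = 1/|Y| = 413.1 Ω, ∠Z = −∠Y = -21.49°
I = V/|Z| = 110.1 mA
P = VI cos φ = 45.5 × 0.1101 × cos(-21.49°) = 4.663 W

4.663 W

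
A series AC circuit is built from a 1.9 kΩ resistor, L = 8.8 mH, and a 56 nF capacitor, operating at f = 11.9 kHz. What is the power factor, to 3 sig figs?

ω = 2πf = 74770 rad/s
X_L = ωL = 658 Ω
X_C = 1/(ωC) = 239 Ω
Net reactance X = X_L − X_C = 419 Ω
Z = 1900 + j419 Ω
|Z| = √(1900² + 419²) = 1950 Ω
∠Z = arctan(419/1900) = 12.4°
cos φ = cos(12.4°) = 0.977

0.977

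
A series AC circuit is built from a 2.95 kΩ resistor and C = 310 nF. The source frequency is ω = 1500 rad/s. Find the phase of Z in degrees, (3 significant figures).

-36.1°

X_C = 1/(ωC) = 2150 Ω
Z = 2950 − j2150 Ω
|Z| = √(2950² + 2150²) = 3650 Ω
∠Z = arctan(-2150/2950) = -36.1°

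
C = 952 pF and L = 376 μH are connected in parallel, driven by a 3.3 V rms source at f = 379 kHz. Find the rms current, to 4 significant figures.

3.796 mA

ω = 2πf = 2.381e+06 rad/s
X_L = ωL = 895.4 Ω
X_C = 1/(ωC) = 441.1 Ω
Parallel: admittances add. Y = 1/(jωL) + jωC
Y = (0 + j0.001150) S
|Y| = 0.001150 S → |Z| = 1/|Y| = 869.4 Ω, ∠Z = −∠Y = -90.00°
I = V/|Z| = 3.3/869.4 = 3.796 mA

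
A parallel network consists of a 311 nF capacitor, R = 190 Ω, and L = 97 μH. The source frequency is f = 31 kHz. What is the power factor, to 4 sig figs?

ω = 2πf = 194800 rad/s
X_L = ωL = 18.89 Ω
X_C = 1/(ωC) = 16.51 Ω
Parallel: admittances add. Y = 1/R + 1/(jωL) + jωC
Y = (0.005263 + j0.007648) S
|Y| = 0.009284 S → |Z| = 1/|Y| = 107.7 Ω, ∠Z = −∠Y = -55.47°
cos φ = cos(-55.47°) = 0.5669

0.5669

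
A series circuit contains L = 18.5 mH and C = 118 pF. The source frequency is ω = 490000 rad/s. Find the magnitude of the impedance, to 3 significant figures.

X_L = ωL = 9060 Ω
X_C = 1/(ωC) = 17300 Ω
Net reactance X = X_L − X_C = -8230 Ω
Z = − j8230 Ω
|Z| = √(0² + 8230²) = 8230 Ω

8230 Ω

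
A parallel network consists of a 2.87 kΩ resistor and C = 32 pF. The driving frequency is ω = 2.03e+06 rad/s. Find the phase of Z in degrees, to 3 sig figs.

X_C = 1/(ωC) = 15400 Ω
Parallel: admittances add. Y = 1/R + jωC
Y = (0.000348 + j6.5e-05) S
|Y| = 0.000354 S → |Z| = 1/|Y| = 2820 Ω, ∠Z = −∠Y = -10.6°

-10.6°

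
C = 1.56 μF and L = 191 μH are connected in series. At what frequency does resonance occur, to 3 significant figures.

9.22 kHz

ω₀ = 1/√(LC) = 1/√(0.000191 × 1.56e-06) = 57930 rad/s
f₀ = ω₀/(2π) = 9.22 kHz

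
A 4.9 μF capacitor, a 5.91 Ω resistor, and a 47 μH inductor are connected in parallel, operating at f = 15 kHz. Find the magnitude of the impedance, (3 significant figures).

ω = 2πf = 94250 rad/s
X_L = ωL = 4.43 Ω
X_C = 1/(ωC) = 2.17 Ω
Parallel: admittances add. Y = 1/R + 1/(jωL) + jωC
Y = (0.169 + j0.236) S
|Y| = 0.290 S → |Z| = 1/|Y| = 3.44 Ω, ∠Z = −∠Y = -54.4°

3.44 Ω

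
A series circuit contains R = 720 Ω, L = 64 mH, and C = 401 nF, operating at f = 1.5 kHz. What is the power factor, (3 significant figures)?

ω = 2πf = 9425 rad/s
X_L = ωL = 603 Ω
X_C = 1/(ωC) = 265 Ω
Net reactance X = X_L − X_C = 339 Ω
Z = 720 + j339 Ω
|Z| = √(720² + 339²) = 796 Ω
∠Z = arctan(339/720) = 25.2°
cos φ = cos(25.2°) = 0.905

0.905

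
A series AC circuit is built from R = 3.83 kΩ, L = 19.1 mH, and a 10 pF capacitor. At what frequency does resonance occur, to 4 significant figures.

ω₀ = 1/√(LC) = 1/√(0.0191 × 1e-11) = 2.288e+06 rad/s
f₀ = ω₀/(2π) = 364.2 kHz

364.2 kHz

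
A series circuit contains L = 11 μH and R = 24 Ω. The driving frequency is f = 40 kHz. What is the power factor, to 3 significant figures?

0.993

ω = 2πf = 251300 rad/s
X_L = ωL = 2.76 Ω
Z = 24.0 + j2.76 Ω
|Z| = √(24.0² + 2.76²) = 24.2 Ω
∠Z = arctan(2.76/24.0) = 6.57°
cos φ = cos(6.57°) = 0.993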